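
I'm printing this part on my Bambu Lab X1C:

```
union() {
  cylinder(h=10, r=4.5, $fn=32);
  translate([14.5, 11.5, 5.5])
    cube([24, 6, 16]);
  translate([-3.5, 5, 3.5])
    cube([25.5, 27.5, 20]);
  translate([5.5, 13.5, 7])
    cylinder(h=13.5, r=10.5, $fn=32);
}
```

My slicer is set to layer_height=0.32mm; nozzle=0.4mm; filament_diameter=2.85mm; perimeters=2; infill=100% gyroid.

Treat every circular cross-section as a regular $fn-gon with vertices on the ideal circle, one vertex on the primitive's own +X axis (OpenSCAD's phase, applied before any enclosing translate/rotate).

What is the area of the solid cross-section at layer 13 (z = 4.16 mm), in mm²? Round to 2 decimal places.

764.46 mm²

At z = 4.16 mm: the r=4.5 cylinder gives a regular 32-gon of circumradius 4.5 (constant along its height) (area = (32/2)·4.500²·sin(360°/32) = 63.21 mm²); the cube at (14.5, 11.5) does not reach this height (z outside [5.5, 21.5]); the 25.5×27.5 cube at (-3.5, 5) contributes its full rectangle (area 701.25 mm²); the cylinder at (5.5, 13.5) is not intersected at this z (z outside [7, 20.5]); Merging all regions: the 2 present regions are separate (no shared area or edge), so areas and boundary lengths simply add and each stays a separate island — area = 764.46 mm². Overall, the cross-section has 2 separate islands. Net area = 764.46 mm².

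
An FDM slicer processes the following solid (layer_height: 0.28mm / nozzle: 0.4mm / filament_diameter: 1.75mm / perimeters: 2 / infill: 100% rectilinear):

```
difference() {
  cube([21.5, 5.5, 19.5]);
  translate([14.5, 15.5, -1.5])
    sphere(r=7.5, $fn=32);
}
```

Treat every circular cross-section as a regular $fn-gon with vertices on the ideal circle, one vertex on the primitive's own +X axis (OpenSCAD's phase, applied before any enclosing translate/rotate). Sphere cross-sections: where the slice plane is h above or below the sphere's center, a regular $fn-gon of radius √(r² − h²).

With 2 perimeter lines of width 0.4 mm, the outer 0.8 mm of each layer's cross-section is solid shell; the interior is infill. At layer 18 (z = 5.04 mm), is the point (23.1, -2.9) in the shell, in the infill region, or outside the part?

At z = 5.04 mm: the cube is present — its section is the full 21.5×5.5 rectangle; the r=7.5 sphere at (14.5, 15.5) contributes a regular 32-gon of circumradius √(7.5²−6.54²) = 3.671; After the difference (first − rest): starting from the 21.5×5.5 cube, the r=7.5 sphere at (14.5, 15.5) misses the remaining region (no effect) — 1 connected region. Overall, the cross-section is a single solid region. The nearest boundary edge runs (21.50, 5.50)→(21.50, 0.00); distance from the point to it = 3.31 mm. The point is not inside any of the regions above, so it lies outside the cross-section (3.31 mm from the nearest boundary).

outside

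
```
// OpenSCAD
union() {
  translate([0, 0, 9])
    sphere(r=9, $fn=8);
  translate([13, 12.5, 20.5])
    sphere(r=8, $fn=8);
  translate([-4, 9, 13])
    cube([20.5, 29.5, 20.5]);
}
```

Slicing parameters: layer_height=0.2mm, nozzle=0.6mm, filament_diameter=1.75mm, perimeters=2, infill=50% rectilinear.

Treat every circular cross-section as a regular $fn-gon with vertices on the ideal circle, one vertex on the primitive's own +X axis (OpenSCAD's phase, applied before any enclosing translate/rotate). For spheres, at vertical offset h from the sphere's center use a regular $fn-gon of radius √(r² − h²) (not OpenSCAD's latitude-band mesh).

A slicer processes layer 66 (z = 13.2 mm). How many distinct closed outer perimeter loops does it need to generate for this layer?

2

At z = 13.2 mm: the sphere: section is a regular 8-gon, circumradius = √(r²−h²) = √(9²−4.2²) = 7.960; the r=8 sphere at (13, 12.5) contributes a regular 8-gon of circumradius √(8²−7.3²) = 3.273; the cube at (-4, 9) is present — its section is the full 20.5×29.5 rectangle; Combining (union): the regions partially overlap (shared area 30.29 mm²), so overlapping operands fuse into one piece — 2 connected regions. The result has 2 disconnected regions.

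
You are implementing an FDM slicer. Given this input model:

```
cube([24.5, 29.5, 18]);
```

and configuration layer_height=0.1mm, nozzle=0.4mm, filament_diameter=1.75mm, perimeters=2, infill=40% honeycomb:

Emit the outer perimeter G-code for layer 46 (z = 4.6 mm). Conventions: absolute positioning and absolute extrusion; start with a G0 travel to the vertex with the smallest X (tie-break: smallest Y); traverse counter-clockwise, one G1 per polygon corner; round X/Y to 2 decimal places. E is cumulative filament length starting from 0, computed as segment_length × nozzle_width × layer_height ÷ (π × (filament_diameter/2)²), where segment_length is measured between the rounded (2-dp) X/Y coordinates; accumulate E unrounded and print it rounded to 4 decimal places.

At z = 4.6 mm: the cube is present — its section is the full 24.5×29.5 rectangle. The outline is a single polygon with 4 vertices. Extrusion per mm of travel: 0.4 × 0.1 / (π × 0.875²) = 0.016630. Accumulating E over each segment gives final E = 1.7960.

G0 X0.00 Y0.00 Z4.60
G1 X24.50 Y0.00 E0.4074
G1 X24.50 Y29.50 E0.8980
G1 X0.00 Y29.50 E1.3055
G1 X0.00 Y0.00 E1.7960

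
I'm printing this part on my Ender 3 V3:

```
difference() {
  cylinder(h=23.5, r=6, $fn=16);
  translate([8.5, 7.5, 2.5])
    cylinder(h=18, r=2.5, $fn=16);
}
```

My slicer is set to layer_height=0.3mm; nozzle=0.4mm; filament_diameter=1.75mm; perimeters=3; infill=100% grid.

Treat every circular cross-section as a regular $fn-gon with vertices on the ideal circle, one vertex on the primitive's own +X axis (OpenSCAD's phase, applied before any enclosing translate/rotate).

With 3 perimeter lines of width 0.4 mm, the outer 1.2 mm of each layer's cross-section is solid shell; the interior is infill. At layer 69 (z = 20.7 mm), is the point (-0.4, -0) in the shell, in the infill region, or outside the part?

infill

At z = 20.7 mm: the cylinder: section is a regular 16-gon, circumradius r=6; the cylinder at (8.5, 7.5) is absent (z outside [2.5, 20.5]); After the difference (first − rest): none of the subtracted shapes is present at this height, so the r=6 cylinder is unchanged — 1 connected region. Overall, the cross-section is a single solid region. The nearest boundary edge runs (-5.54, 2.30)→(-6.00, 0.00); distance from the point to it = 5.49 mm. The point is inside the cross-section and 5.49 mm from the nearest boundary — more than the 1.2 mm shell width (3 × 0.4), so it's in the infill interior.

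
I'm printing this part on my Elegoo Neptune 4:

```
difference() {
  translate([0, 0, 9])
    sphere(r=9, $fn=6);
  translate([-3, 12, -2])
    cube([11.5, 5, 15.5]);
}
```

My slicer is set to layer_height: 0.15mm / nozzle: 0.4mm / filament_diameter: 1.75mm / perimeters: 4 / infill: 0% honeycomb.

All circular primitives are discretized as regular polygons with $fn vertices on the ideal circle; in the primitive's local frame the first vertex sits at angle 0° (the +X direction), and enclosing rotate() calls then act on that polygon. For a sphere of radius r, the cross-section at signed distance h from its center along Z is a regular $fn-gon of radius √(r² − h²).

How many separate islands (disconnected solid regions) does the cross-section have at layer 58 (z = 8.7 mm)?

At z = 8.7 mm: the sphere: section is a regular 6-gon, circumradius = √(r²−h²) = √(9²−0.3²) = 8.995; the 11.5×5 cube at (-3, 12) contributes its full rectangle; Taking the first minus the rest: starting from the r=9 sphere, the 11.5×5 cube at (-3, 12) misses the remaining region (no effect) — 1 connected region. Overall, the cross-section is a single solid region. Island count = 1.

1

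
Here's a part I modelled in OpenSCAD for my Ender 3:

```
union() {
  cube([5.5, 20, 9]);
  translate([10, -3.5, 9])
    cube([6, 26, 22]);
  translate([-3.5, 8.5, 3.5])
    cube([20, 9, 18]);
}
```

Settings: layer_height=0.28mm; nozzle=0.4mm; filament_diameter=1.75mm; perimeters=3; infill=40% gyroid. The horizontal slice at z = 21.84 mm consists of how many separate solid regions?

1

At z = 21.84 mm: the cube does not reach this height (z outside [0, 9]); the 6×26 cube at (10, -3.5) contributes its full rectangle; the cube at (-3.5, 8.5) is absent (z outside [3.5, 21.5]); Merging all regions: only the 6×26 cube at (10, -3.5) is present, so the union is just that shape — 1 connected region. The result has 1 disconnected region.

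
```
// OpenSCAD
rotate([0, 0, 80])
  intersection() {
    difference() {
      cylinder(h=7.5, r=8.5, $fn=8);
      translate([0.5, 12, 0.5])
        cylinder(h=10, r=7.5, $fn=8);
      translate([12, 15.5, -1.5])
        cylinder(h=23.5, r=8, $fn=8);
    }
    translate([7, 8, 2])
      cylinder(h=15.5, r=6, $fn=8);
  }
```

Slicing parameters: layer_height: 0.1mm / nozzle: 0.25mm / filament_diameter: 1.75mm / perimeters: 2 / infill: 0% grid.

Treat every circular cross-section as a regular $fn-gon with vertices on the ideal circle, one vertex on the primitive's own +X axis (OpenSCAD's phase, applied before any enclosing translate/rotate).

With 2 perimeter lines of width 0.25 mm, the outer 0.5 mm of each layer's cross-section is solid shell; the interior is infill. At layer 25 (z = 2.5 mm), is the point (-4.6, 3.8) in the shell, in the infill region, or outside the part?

shell

At z = 2.5 mm: the cylinder: section is a regular 8-gon, circumradius r=8.5; the cylinder at (0.5, 12): section is a regular 8-gon, circumradius r=7.5; the cylinder at (12, 15.5): section is a regular 8-gon, circumradius r=8; Subtracting the remaining from the first: starting from the r=8.5 cylinder, the r=7.5 cylinder at (0.5, 12) partially overlaps it — only the 19.26 mm² overlap (of its 159.10 mm²) is removed, clipping the outline; the r=8 cylinder at (12, 15.5) misses the remaining region (no effect) — 1 connected region; the cylinder at (7, 8): section is a regular 8-gon, circumradius r=6; After intersecting: the r=6 cylinder at (7, 8) partially overlaps that combined region; clipping to the common part keeps 13.03 mm² — 1 connected region; (rotated 80° about Z; rotation is an isometry so areas/perimeters/island counts are preserved). Overall, the cross-section is a single solid region. Undo the 80° rotation: the query point maps to (2.943, 5.190) in the un-rotated model frame. The nearest boundary edge runs (2.16, 5.19)→(5.08, 6.40); distance from the point to it = 0.30 mm. The point is inside the cross-section, 0.30 mm from the nearest boundary — within the 0.5 mm shell band (2 × 0.25).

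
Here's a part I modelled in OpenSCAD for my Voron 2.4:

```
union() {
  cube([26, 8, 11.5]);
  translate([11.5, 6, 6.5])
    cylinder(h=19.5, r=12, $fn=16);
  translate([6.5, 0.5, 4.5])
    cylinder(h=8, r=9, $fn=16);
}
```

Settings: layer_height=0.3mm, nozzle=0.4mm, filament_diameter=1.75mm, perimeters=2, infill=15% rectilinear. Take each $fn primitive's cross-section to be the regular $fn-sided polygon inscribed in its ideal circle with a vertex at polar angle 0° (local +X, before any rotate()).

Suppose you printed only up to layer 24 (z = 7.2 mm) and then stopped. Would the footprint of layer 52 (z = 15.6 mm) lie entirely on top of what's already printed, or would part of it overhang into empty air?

Compare the two slices. At z = 7.2: the 26×8 cube contributes its full rectangle (area 208.00 mm²); the r=12 cylinder at (11.5, 6) contributes a regular 16-gon of circumradius 12 (area = (16/2)·12.000²·sin(360°/16) = 440.85 mm²); the r=9 cylinder at (6.5, 0.5) gives a regular 16-gon of circumradius 9 (constant along its height) (area = (16/2)·9.000²·sin(360°/16) = 247.98 mm²); Taking the union: the regions partially overlap — summed areas 896.83 mm² minus the doubly-counted overlap 364.18 mm² gives 532.65 mm² — area = 532.65 mm². At z = 15.6: the cube does not reach this height (z outside [0, 11.5]); the r=12 cylinder at (11.5, 6) gives a regular 16-gon of circumradius 12 (constant along its height) (area = (16/2)·12.000²·sin(360°/16) = 440.85 mm²); the cylinder at (6.5, 0.5) does not reach this height (z outside [4.5, 12.5]); Combining (union): only the r=12 cylinder at (11.5, 6) is present, so the union is just that shape — area = 440.85 mm². Checking containment: the cross-section at z = 15.6 is a subset of the cross-section at z = 7.2.

entirely on top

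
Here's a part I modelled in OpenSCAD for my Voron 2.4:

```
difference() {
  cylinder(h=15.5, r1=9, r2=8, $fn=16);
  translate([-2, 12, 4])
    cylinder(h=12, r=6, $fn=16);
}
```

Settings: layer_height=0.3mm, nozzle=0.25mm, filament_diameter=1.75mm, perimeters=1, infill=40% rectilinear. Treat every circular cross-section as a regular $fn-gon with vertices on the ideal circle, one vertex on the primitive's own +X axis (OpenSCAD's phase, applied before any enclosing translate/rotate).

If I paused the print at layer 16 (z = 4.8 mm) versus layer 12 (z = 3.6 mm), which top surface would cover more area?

layer 12 (z = 3.6 mm)

Layer 16 (z = 4.8): the cone (r1=9→r2=8) has section circumradius 8.690 here — a regular 16-gon (area = (16/2)·8.690²·sin(360°/16) = 231.21 mm²); the r=6 cylinder at (-2, 12) gives a regular 16-gon of circumradius 6 (constant along its height) (area = (16/2)·6.000²·sin(360°/16) = 110.21 mm²); Subtracting the remaining from the first: starting from the cone (231.21 mm²), the r=6 cylinder at (-2, 12) partially overlaps it — only the 12.22 mm² overlap (of its 110.21 mm²) is removed, clipping the outline — area = 218.99 mm². So its area = 218.99 mm². Layer 12 (z = 3.6): the cone contributes a regular 16-gon of circumradius 8.768 (interpolated between r1=9 and r2=8 at t=0.232) (area = (16/2)·8.768²·sin(360°/16) = 235.35 mm²); the cylinder at (-2, 12) does not reach this height (z outside [4, 16]); After the difference (first − rest): none of the subtracted shapes is present at this height, so the cone is unchanged — area = 235.35 mm². So its area = 235.35 mm². Layer 12 is larger (235.35 vs 218.99 mm²).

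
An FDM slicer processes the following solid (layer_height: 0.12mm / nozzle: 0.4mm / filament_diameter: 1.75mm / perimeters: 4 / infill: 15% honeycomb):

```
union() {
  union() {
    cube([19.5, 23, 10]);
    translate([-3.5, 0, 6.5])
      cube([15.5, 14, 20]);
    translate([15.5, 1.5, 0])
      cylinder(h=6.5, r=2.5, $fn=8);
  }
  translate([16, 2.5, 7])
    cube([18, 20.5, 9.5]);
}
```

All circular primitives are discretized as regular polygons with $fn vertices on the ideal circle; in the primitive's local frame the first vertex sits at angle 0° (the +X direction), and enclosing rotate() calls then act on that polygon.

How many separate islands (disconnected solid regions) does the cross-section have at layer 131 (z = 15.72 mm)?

At z = 15.72 mm: the cube is not intersected at this z (z outside [0, 10]); the 15.5×14 cube at (-3.5, 0) contributes its full rectangle; the cylinder at (15.5, 1.5) does not reach this height (z outside [0, 6.5]); Combining (union): only the 15.5×14 cube at (-3.5, 0) is present, so the union is just that shape — 1 connected region; the cube at (16, 2.5) is present — its section is the full 18×20.5 rectangle; Merging all regions: the 2 present regions are separate (no shared area or edge), so areas and boundary lengths simply add and each stays a separate island — 2 connected regions. Overall, the cross-section has 2 separate islands. Island count = 2.

2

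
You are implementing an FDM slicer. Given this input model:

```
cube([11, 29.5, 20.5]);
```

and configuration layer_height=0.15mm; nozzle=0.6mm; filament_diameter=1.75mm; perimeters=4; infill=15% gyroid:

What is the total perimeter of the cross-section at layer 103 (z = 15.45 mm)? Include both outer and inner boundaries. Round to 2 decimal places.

At z = 15.45 mm: the cube is present — its section is the full 11×29.5 rectangle (perimeter 81.00 mm). Overall, the cross-section is a single solid region. Total boundary length (outer) = 81.00 mm.

81.00 mm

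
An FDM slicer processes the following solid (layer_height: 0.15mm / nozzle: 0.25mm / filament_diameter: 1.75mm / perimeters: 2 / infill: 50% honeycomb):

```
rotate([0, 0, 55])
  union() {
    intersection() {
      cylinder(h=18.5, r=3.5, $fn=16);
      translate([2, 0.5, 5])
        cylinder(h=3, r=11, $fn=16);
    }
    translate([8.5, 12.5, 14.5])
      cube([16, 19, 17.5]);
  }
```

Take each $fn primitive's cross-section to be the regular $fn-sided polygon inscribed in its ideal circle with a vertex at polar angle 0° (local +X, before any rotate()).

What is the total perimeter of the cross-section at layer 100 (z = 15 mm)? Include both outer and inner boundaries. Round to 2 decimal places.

At z = 15 mm: the cylinder: section is a regular 16-gon, circumradius r=3.5 (perimeter = 2·16·3.500·sin(180°/16) = 21.85 mm); the cylinder at (2, 0.5) is absent (z outside [5, 8]); After intersecting: at least one operand is absent at this height, so nothing remains; the cube at (8.5, 12.5) is present — its section is the full 16×19 rectangle (perimeter 70.00 mm); Merging all regions: only the 16×19 cube at (8.5, 12.5) is present, so the union is just that shape — boundary = 70.00 mm; (whole slice rotated 55° about Z — lengths, areas and connectivity unchanged). Overall, the cross-section is a single solid region. Total boundary length (outer) = 70.00 mm.

70.00 mm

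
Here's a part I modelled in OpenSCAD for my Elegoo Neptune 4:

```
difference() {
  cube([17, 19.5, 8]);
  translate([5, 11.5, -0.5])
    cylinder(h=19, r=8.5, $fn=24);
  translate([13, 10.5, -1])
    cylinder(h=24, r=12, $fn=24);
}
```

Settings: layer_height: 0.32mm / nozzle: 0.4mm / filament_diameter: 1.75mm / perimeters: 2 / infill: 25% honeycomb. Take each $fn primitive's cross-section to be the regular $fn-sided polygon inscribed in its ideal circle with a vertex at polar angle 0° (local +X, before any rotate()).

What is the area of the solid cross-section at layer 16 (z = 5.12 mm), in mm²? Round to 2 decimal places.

19.75 mm²

At z = 5.12 mm: the cube is present — its section is the full 17×19.5 rectangle (area 331.50 mm²); the cylinder at (5, 11.5): section is a regular 24-gon, circumradius r=8.5 (area = (24/2)·8.500²·sin(360°/24) = 224.40 mm²); the cylinder at (13, 10.5): section is a regular 24-gon, circumradius r=12 (area = (24/2)·12.000²·sin(360°/24) = 447.24 mm²); After the difference (first − rest): starting from the 17×19.5 cube (331.50 mm²), the r=8.5 cylinder at (5, 11.5) partially overlaps it — only the 189.82 mm² overlap (of its 224.40 mm²) is removed, clipping the outline; the r=12 cylinder at (13, 10.5) partially overlaps it — only the 121.93 mm² overlap (of its 447.24 mm²) is removed, clipping the outline — area = 19.75 mm². Overall, the cross-section has 2 separate islands. Net area = 19.75 mm².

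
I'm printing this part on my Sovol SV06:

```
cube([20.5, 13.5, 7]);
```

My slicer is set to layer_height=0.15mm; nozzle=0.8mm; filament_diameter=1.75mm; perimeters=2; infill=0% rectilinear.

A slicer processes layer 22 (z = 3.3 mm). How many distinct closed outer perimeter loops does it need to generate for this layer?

1

At z = 3.3 mm: the cube (footprint 20.5×13.5) is included at this height. The result has 1 disconnected region.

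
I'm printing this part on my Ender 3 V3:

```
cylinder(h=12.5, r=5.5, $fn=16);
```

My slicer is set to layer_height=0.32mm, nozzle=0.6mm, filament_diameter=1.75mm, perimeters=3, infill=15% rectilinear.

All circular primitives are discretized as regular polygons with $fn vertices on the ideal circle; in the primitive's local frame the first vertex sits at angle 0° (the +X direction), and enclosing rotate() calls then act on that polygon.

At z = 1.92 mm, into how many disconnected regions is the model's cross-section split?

1

At z = 1.92 mm: the r=5.5 cylinder gives a regular 16-gon of circumradius 5.5 (constant along its height). The result has 1 disconnected region.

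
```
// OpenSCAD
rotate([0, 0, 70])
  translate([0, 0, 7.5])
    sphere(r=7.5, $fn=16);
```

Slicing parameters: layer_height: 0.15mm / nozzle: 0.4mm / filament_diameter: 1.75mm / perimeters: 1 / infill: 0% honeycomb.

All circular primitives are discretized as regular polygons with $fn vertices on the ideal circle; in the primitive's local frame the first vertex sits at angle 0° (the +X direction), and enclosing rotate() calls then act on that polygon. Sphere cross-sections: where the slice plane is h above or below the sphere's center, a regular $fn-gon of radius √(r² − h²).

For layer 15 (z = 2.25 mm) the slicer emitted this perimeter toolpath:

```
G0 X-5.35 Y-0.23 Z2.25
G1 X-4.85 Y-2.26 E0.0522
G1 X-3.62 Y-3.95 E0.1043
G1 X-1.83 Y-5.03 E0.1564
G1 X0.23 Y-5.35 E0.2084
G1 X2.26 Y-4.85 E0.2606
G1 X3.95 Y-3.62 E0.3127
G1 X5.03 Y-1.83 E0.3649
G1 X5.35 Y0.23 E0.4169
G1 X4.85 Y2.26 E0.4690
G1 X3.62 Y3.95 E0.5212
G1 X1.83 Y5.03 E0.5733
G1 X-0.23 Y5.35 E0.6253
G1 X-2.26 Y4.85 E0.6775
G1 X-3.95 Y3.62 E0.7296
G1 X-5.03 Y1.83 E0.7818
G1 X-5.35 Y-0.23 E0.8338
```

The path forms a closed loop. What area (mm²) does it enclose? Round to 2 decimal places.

87.76 mm²

Apply the shoelace formula to the sequence of (X, Y) vertices; enclosed area = 87.76 mm².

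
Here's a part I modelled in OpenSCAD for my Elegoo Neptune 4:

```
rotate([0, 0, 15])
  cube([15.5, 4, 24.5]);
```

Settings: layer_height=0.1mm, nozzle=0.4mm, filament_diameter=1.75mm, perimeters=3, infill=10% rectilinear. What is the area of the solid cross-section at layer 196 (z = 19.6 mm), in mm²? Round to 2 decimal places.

62.00 mm²

At z = 19.6 mm: the 15.5×4 cube contributes its full rectangle (area 62.00 mm²); (rotated 15° about Z; rotation is an isometry so areas/perimeters/island counts are preserved). Overall, the cross-section is a single solid region. Net area = 62.00 mm².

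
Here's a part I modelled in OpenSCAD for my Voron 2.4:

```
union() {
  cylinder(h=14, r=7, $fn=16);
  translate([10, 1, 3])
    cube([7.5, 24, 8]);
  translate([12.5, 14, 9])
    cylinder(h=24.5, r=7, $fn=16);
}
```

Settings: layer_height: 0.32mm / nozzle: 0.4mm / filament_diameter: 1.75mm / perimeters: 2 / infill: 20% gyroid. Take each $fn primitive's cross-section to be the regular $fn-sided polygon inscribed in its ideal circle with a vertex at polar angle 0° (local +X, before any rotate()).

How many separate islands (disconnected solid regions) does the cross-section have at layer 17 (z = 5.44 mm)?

At z = 5.44 mm: the r=7 cylinder gives a regular 16-gon of circumradius 7 (constant along its height); the 7.5×24 cube at (10, 1) contributes its full rectangle; the cylinder at (12.5, 14) is absent (z outside [9, 33.5]); Taking the union: the 2 present regions are separate (no shared area or edge), so areas and boundary lengths simply add and each stays a separate island — 2 connected regions. Overall, the cross-section has 2 separate islands. Island count = 2.

2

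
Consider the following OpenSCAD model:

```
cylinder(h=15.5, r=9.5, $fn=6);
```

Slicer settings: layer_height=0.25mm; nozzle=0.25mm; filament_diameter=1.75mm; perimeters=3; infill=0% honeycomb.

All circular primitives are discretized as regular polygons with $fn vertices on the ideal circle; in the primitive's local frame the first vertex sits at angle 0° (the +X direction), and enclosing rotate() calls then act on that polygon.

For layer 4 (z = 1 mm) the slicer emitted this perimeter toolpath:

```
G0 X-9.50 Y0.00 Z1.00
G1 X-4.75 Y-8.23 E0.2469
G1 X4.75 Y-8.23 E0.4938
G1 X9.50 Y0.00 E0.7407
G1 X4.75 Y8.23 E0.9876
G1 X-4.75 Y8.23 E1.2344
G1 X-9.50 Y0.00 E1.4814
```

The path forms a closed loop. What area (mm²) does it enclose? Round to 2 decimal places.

234.56 mm²

Apply the shoelace formula to the sequence of (X, Y) vertices; enclosed area = 234.56 mm².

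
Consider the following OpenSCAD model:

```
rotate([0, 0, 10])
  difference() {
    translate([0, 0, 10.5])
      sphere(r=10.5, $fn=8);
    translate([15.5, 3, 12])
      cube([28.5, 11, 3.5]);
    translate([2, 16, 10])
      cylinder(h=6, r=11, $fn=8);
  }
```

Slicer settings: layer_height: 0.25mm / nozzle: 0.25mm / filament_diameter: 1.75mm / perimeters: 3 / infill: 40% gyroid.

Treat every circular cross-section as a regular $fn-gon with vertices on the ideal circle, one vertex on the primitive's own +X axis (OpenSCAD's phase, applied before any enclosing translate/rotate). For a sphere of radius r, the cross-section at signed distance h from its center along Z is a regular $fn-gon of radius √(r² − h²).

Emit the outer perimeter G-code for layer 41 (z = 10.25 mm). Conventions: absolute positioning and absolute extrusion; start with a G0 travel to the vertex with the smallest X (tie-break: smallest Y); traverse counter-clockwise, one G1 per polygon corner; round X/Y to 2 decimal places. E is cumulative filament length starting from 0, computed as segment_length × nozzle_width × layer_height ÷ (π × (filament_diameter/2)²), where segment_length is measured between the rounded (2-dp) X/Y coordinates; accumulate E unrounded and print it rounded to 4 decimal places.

At z = 10.25 mm: the r=10.5 sphere slices to a regular 8-gon of circumradius 10.497 (√(r²−h²) with h=0.25 from center); the cube at (15.5, 3) is absent (z outside [12, 15.5]); the r=11 cylinder at (2, 16) contributes a regular 8-gon of circumradius 11; After the difference (first − rest): starting from the r=10.5 sphere, the r=11 cylinder at (2, 16) partially overlaps it — only the 35.63 mm² overlap (of its 342.24 mm²) is removed, clipping the outline — 1 connected region; (whole slice rotated 10° about Z — lengths, areas and connectivity unchanged). The outline is a single polygon with 9 vertices. Extrusion per mm of travel: 0.25 × 0.25 / (π × 0.875²) = 0.025984. Accumulating E over each segment gives final E = 1.6678.

G0 X-10.34 Y-1.82 Z10.25
G1 X-6.02 Y-8.60 E0.2089
G1 X1.82 Y-10.34 E0.4176
G1 X8.60 Y-6.02 E0.6265
G1 X10.34 Y1.82 E0.8351
G1 X6.11 Y8.46 E1.0397
G1 X1.10 Y5.27 E1.1941
G1 X-6.97 Y7.06 E1.4088
G1 X-8.60 Y6.02 E1.4591
G1 X-10.34 Y-1.82 E1.6678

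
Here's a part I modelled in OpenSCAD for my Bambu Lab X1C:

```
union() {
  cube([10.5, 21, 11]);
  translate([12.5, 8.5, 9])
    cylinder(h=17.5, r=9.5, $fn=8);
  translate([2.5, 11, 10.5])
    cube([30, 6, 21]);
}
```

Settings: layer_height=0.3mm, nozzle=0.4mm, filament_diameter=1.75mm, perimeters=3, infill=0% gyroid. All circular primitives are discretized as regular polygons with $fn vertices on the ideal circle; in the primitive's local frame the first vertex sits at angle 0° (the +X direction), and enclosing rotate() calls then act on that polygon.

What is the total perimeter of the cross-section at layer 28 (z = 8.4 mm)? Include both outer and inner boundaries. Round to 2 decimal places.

63.00 mm

At z = 8.4 mm: the 10.5×21 cube contributes its full rectangle (perimeter 63.00 mm); the cylinder at (12.5, 8.5) does not reach this height (z outside [9, 26.5]); the cube at (2.5, 11) is not intersected at this z (z outside [10.5, 31.5]); Merging all regions: only the 10.5×21 cube is present, so the union is just that shape — boundary = 63.00 mm. Overall, the cross-section is a single solid region. Total boundary length (outer) = 63.00 mm.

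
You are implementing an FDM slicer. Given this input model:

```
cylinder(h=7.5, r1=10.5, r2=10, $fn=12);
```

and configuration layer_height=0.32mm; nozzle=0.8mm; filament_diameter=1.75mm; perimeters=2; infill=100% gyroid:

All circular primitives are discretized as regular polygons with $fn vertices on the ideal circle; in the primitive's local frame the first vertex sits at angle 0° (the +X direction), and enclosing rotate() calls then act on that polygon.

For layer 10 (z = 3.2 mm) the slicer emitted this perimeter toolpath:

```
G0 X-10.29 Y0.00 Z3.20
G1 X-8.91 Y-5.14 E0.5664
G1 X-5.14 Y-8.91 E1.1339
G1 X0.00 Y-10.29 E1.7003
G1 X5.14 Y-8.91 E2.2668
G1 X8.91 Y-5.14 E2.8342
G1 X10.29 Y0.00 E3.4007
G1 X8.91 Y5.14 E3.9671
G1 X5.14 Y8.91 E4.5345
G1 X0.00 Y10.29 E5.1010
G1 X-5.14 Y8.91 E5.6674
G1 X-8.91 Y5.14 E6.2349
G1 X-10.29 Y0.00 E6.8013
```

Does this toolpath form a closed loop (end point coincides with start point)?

Start point (G0): (-10.29, 0.00). End point (last G1): the path returns to the start — closed.

yes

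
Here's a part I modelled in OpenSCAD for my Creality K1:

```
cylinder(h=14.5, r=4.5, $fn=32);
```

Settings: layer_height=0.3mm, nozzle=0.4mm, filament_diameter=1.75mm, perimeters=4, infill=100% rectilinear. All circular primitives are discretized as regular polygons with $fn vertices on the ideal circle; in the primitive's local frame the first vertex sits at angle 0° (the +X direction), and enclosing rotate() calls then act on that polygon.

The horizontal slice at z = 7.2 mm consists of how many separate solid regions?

At z = 7.2 mm: the r=4.5 cylinder gives a regular 32-gon of circumradius 4.5 (constant along its height). The result has 1 disconnected region.

1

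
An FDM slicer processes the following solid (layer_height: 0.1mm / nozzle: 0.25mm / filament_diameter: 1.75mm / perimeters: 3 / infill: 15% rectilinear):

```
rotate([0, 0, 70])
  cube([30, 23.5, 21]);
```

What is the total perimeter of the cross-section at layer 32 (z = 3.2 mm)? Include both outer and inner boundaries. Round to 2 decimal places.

107.00 mm

At z = 3.2 mm: the 30×23.5 cube contributes its full rectangle (perimeter 107.00 mm); (rotated 70° about Z; rotation is an isometry so areas/perimeters/island counts are preserved). Overall, the cross-section is a single solid region. Total boundary length (outer) = 107.00 mm.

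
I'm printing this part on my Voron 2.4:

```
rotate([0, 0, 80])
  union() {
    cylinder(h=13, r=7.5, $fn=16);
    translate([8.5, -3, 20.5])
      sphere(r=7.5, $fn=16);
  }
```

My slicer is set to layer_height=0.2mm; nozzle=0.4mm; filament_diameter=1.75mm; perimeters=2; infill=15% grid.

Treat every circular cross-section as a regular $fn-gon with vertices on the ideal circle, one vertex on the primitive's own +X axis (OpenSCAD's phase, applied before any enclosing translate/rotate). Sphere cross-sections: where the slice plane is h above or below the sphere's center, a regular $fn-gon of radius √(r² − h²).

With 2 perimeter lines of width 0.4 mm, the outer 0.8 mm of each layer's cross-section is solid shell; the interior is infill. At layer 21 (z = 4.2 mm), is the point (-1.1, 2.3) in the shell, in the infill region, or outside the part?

At z = 4.2 mm: the r=7.5 cylinder contributes a regular 16-gon of circumradius 7.5; the sphere at (8.5, -3) is absent (|z−center|=16.300 > r=7.5); Combining (union): only the r=7.5 cylinder is present, so the union is just that shape — 1 connected region; (rotated 80° about Z; rotation is an isometry so areas/perimeters/island counts are preserved). Overall, the cross-section is a single solid region. Undo the 80° rotation: the query point maps to (2.074, 1.483) in the un-rotated model frame. The nearest boundary edge runs (6.93, 2.87)→(5.30, 5.30); distance from the point to it = 4.81 mm. The point is inside the cross-section and 4.81 mm from the nearest boundary — more than the 0.8 mm shell width (2 × 0.4), so it's in the infill interior.

infill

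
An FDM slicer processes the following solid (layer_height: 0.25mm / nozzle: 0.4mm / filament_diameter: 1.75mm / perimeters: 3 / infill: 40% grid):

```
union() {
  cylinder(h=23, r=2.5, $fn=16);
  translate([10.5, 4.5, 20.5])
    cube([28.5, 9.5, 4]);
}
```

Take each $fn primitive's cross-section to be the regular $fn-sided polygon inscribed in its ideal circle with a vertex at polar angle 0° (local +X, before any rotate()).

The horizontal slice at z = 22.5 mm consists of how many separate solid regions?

At z = 22.5 mm: the cylinder: section is a regular 16-gon, circumradius r=2.5; the 28.5×9.5 cube at (10.5, 4.5) contributes its full rectangle; Combining (union): the 2 present regions are separate (no shared area or edge), so areas and boundary lengths simply add and each stays a separate island — 2 connected regions. The result has 2 disconnected regions.

2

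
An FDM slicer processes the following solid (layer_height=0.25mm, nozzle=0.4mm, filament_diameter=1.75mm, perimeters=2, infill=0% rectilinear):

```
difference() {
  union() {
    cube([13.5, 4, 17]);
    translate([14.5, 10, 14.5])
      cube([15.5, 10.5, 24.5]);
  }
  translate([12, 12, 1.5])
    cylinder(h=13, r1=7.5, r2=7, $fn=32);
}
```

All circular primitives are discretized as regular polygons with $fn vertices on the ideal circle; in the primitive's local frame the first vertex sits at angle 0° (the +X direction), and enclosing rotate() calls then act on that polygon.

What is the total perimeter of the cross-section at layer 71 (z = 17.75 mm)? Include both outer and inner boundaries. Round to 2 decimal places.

52.00 mm

At z = 17.75 mm: the cube is absent (z outside [0, 17]); the cube at (14.5, 10) (footprint 15.5×10.5) is included at this height (perimeter 52.00 mm); Combining (union): only the 15.5×10.5 cube at (14.5, 10) is present, so the union is just that shape — boundary = 52.00 mm; the cone at (12, 12) is absent (z outside [1.5, 14.5]); Taking the first minus the rest: none of the subtracted shapes is present at this height, so the result so far is unchanged — boundary = 52.00 mm. Overall, the cross-section is a single solid region. Total boundary length (outer) = 52.00 mm.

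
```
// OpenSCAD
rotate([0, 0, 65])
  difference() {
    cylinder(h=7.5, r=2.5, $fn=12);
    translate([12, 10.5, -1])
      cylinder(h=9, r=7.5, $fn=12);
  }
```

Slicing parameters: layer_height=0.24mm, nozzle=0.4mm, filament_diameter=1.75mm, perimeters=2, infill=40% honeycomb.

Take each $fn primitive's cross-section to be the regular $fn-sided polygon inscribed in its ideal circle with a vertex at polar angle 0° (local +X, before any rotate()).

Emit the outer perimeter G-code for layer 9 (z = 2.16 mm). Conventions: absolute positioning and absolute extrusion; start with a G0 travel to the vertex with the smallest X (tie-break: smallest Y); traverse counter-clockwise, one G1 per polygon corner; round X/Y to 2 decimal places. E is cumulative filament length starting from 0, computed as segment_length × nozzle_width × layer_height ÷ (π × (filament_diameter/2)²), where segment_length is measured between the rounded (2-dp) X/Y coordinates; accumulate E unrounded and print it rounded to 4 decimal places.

G0 X-2.49 Y-0.22 Z2.16
G1 X-2.05 Y-1.43 E0.0514
G1 X-1.06 Y-2.27 E0.1032
G1 X0.22 Y-2.49 E0.1550
G1 X1.43 Y-2.05 E0.2064
G1 X2.27 Y-1.06 E0.2583
G1 X2.49 Y0.22 E0.3101
G1 X2.05 Y1.43 E0.3615
G1 X1.06 Y2.27 E0.4133
G1 X-0.22 Y2.49 E0.4651
G1 X-1.43 Y2.05 E0.5165
G1 X-2.27 Y1.06 E0.5683
G1 X-2.49 Y-0.22 E0.6202

At z = 2.16 mm: the r=2.5 cylinder contributes a regular 12-gon of circumradius 2.5; the r=7.5 cylinder at (12, 10.5) contributes a regular 12-gon of circumradius 7.5; After the difference (first − rest): starting from the r=2.5 cylinder, the r=7.5 cylinder at (12, 10.5) misses the remaining region (no effect) — 1 connected region; (whole slice rotated 65° about Z — lengths, areas and connectivity unchanged). The outline is a single polygon with 12 vertices. Extrusion per mm of travel: 0.4 × 0.24 / (π × 0.875²) = 0.039912. Accumulating E over each segment gives final E = 0.6202.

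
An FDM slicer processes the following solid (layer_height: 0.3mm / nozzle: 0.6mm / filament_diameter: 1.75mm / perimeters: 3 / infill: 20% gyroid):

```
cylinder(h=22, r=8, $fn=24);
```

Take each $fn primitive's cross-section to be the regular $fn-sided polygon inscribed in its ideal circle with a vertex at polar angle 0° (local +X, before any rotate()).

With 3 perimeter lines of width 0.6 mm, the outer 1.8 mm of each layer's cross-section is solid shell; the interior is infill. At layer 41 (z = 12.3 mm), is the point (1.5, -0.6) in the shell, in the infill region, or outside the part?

infill

At z = 12.3 mm: the r=8 cylinder contributes a regular 24-gon of circumradius 8. Overall, the cross-section is a single solid region. The nearest boundary edge runs (6.93, -4.00)→(7.73, -2.07); distance from the point to it = 6.32 mm. The point is inside the cross-section and 6.32 mm from the nearest boundary — more than the 1.8 mm shell width (3 × 0.6), so it's in the infill interior.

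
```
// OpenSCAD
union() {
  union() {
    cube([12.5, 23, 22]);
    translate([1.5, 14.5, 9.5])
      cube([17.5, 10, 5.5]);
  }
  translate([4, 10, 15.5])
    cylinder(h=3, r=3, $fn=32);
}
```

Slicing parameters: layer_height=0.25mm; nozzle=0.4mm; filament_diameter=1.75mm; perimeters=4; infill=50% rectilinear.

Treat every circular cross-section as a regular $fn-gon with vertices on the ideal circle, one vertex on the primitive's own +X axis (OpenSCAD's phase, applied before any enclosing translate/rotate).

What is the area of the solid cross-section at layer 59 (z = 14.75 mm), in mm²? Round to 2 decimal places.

369.00 mm²

At z = 14.75 mm: the cube (footprint 12.5×23) is included at this height (area 287.50 mm²); the cube at (1.5, 14.5) is present — its section is the full 17.5×10 rectangle (area 175.00 mm²); Taking the union: the regions partially overlap — summed areas 462.50 mm² minus the doubly-counted overlap 93.50 mm² gives 369.00 mm² — area = 369.00 mm²; the cylinder at (4, 10) does not reach this height (z outside [15.5, 18.5]); Merging all regions: only that combined region is present, so the union is just that shape — area = 369.00 mm². Overall, the cross-section is a single solid region. Net area = 369.00 mm².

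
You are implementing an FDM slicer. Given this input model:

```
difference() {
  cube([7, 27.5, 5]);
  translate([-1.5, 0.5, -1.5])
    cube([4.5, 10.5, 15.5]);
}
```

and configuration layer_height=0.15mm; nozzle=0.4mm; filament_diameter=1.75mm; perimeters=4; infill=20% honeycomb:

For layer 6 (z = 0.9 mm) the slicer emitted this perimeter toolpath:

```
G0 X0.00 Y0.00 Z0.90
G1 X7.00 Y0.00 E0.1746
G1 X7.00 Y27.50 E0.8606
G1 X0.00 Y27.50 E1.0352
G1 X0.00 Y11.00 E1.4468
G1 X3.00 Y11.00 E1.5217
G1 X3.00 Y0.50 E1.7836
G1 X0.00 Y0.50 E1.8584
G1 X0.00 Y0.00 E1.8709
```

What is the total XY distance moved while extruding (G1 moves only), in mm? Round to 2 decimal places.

Sum the Euclidean lengths of each G1 segment: total = 75.00 mm.

75.00 mm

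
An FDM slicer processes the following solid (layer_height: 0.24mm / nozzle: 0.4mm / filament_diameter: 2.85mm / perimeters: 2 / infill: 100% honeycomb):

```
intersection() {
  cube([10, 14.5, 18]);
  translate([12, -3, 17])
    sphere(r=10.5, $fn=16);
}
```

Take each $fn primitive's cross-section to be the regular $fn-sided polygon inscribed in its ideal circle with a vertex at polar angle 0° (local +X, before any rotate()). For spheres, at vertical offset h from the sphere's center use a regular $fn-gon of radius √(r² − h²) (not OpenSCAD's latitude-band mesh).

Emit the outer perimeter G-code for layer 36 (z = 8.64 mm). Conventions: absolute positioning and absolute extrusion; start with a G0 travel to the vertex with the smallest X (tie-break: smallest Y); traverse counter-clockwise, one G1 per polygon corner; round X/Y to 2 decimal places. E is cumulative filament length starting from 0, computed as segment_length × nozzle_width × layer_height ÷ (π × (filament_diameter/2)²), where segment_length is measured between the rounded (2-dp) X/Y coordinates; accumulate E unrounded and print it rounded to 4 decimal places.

G0 X6.51 Y0.00 Z8.64
G1 X10.00 Y0.00 E0.0525
G1 X10.00 Y2.96 E0.0971
G1 X9.57 Y2.87 E0.1037
G1 X7.51 Y1.49 E0.1410
G1 X6.51 Y0.00 E0.1680

At z = 8.64 mm: the cube (footprint 10×14.5) is included at this height; the r=10.5 sphere at (12, -3) slices to a regular 16-gon of circumradius 6.353 (√(r²−h²) with h=8.36 from center); Taking the intersection: the r=10.5 sphere at (12, -3) partially overlaps the 10×14.5 cube; clipping to the common part keeps 6.49 mm² — 1 connected region. The outline is a single polygon with 5 vertices. Extrusion per mm of travel: 0.4 × 0.24 / (π × 1.425²) = 0.015048. Accumulating E over each segment gives final E = 0.1680.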